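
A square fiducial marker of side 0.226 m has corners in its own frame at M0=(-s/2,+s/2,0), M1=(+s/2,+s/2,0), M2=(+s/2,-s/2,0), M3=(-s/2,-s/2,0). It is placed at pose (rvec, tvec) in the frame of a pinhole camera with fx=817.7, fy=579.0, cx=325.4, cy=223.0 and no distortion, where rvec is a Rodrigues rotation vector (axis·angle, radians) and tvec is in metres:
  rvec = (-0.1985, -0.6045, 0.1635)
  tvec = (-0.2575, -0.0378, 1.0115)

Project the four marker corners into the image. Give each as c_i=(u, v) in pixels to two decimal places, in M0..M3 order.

c0=(6.86, 253.02) c1=(187.55, 275.71) c2=(209.95, 157.97) c3=(41.81, 121.61)

Intrinsics K: fx=817.7, fy=579.0, cx=325.4, cy=223.0
Marker side s = 0.226 m; corners in marker frame (Z=0):
  M0 = (-0.1130, +0.1130, 0)
  M1 = (+0.1130, +0.1130, 0)
  M2 = (+0.1130, -0.1130, 0)
  M3 = (-0.1130, -0.1130, 0)
rvec = (-0.1985, -0.6045, 0.1635), |rvec| = θ = 0.65693 rad = 37.639°
Rodrigues: sinθ=0.61069, 1−cosθ=0.20813; R = I + sinθ·[k]× + (1−cosθ)·[k]×²:
    [+0.81087 -0.09412 -0.57760]
    [+0.20986 +0.96810 +0.13686]
    [+0.54630 -0.23219 +0.80476]
t = (-0.2575, -0.0378, 1.0115) m
M0: Pc = R·M0+t = (-0.35976, +0.04788, +0.92353); u = 817.7·(-0.35976)/0.92353 + 325.4 = 6.8621, v = 579.0·(+0.04788)/0.92353 + 223.0 = 253.0190
M1: Pc = R·M1+t = (-0.17651, +0.09531, +1.04699); u = 817.7·(-0.17651)/1.04699 + 325.4 = 187.5485, v = 579.0·(+0.09531)/1.04699 + 223.0 = 275.7077
M2: Pc = R·M2+t = (-0.15524, -0.12348, +1.09947); u = 817.7·(-0.15524)/1.09947 + 325.4 = 209.9479, v = 579.0·(-0.12348)/1.09947 + 223.0 = 157.9724
M3: Pc = R·M3+t = (-0.33849, -0.17091, +0.97601); u = 817.7·(-0.33849)/0.97601 + 325.4 = 41.8098, v = 579.0·(-0.17091)/0.97601 + 223.0 = 121.6103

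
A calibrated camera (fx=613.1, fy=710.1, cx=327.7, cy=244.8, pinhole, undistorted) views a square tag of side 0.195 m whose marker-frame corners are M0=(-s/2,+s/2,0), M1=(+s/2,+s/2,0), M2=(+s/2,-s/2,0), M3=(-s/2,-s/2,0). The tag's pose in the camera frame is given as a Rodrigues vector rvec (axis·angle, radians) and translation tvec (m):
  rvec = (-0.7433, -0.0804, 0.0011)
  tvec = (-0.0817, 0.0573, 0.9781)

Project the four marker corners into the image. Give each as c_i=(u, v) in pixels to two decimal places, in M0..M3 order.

Intrinsics K: fx=613.1, fy=710.1, cx=327.7, cy=244.8
Marker side s = 0.195 m; corners in marker frame (Z=0):
  M0 = (-0.0975, +0.0975, 0)
  M1 = (+0.0975, +0.0975, 0)
  M2 = (+0.0975, -0.0975, 0)
  M3 = (-0.0975, -0.0975, 0)
rvec = (-0.7433, -0.0804, 0.0011), |rvec| = θ = 0.74764 rad = 42.836°
Rodrigues: sinθ=0.67991, 1−cosθ=0.26670; R = I + sinθ·[k]× + (1−cosθ)·[k]×²:
    [+0.99692 +0.02751 -0.07351]
    [+0.02951 +0.73638 +0.67592]
    [+0.07273 -0.67601 +0.73330]
t = (-0.0817, 0.0573, 0.9781) m
M0: Pc = R·M0+t = (-0.17622, +0.12622, +0.90510); u = 613.1·(-0.17622)/0.90510 + 327.7 = 208.3336, v = 710.1·(+0.12622)/0.90510 + 244.8 = 343.8262
M1: Pc = R·M1+t = (+0.01818, +0.13197, +0.91928); u = 613.1·(+0.01818)/0.91928 + 327.7 = 339.8261, v = 710.1·(+0.13197)/0.91928 + 244.8 = 346.7443
M2: Pc = R·M2+t = (+0.01282, -0.01162, +1.05110); u = 613.1·(+0.01282)/1.05110 + 327.7 = 335.1758, v = 710.1·(-0.01162)/1.05110 + 244.8 = 236.9501
M3: Pc = R·M3+t = (-0.18158, -0.01737, +1.03692); u = 613.1·(-0.18158)/1.03692 + 327.7 = 220.3360, v = 710.1·(-0.01737)/1.03692 + 244.8 = 232.9013

c0=(208.33, 343.83) c1=(339.83, 346.74) c2=(335.18, 236.95) c3=(220.34, 232.90)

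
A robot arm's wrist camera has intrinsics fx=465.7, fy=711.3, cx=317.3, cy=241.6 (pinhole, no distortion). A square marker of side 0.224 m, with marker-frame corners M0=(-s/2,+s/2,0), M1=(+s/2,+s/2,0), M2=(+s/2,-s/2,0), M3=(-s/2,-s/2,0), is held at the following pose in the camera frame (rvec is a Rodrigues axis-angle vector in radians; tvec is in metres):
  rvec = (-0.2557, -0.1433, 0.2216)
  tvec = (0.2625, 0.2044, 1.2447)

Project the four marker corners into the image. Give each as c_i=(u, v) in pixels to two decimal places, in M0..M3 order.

c0=(368.47, 409.47) c1=(449.48, 436.51) c2=(459.46, 310.70) c3=(382.47, 282.44)

Intrinsics K: fx=465.7, fy=711.3, cx=317.3, cy=241.6
Marker side s = 0.224 m; corners in marker frame (Z=0):
  M0 = (-0.1120, +0.1120, 0)
  M1 = (+0.1120, +0.1120, 0)
  M2 = (+0.1120, -0.1120, 0)
  M3 = (-0.1120, -0.1120, 0)
rvec = (-0.2557, -0.1433, 0.2216), |rvec| = θ = 0.36746 rad = 21.054°
Rodrigues: sinθ=0.35924, 1−cosθ=0.06676; R = I + sinθ·[k]× + (1−cosθ)·[k]×²:
    [+0.96557 -0.19853 -0.16811]
    [+0.23476 +0.94340 +0.23428]
    [+0.11208 -0.26568 +0.95752]
t = (0.2625, 0.2044, 1.2447) m
M0: Pc = R·M0+t = (+0.13212, +0.28377, +1.20239); u = 465.7·(+0.13212)/1.20239 + 317.3 = 368.4719, v = 711.3·(+0.28377)/1.20239 + 241.6 = 409.4686
M1: Pc = R·M1+t = (+0.34841, +0.33635, +1.22750); u = 465.7·(+0.34841)/1.22750 + 317.3 = 449.4826, v = 711.3·(+0.33635)/1.22750 + 241.6 = 436.5076
M2: Pc = R·M2+t = (+0.39288, +0.12503, +1.28701); u = 465.7·(+0.39288)/1.28701 + 317.3 = 459.4620, v = 711.3·(+0.12503)/1.28701 + 241.6 = 310.7028
M3: Pc = R·M3+t = (+0.17659, +0.07245, +1.26190); u = 465.7·(+0.17659)/1.26190 + 317.3 = 382.4704, v = 711.3·(+0.07245)/1.26190 + 241.6 = 282.4359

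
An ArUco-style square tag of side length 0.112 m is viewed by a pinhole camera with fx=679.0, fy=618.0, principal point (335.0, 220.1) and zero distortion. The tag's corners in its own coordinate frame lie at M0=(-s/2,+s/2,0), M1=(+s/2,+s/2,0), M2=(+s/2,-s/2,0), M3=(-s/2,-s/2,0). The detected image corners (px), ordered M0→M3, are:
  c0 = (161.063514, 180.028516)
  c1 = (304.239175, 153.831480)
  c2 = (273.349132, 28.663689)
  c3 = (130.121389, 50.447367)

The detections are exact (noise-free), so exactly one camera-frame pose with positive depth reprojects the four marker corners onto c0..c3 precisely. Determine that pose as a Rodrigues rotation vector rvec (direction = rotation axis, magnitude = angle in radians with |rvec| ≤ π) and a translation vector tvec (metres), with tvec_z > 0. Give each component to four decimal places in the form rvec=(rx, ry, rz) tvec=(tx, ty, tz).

rvec=(-0.0494, -0.1534, -0.2186) tvec=(-0.0905, -0.0999, 0.5267)

Intrinsics K: fx=679.0, fy=618.0, cx=335.0, cy=220.1
Marker side s = 0.112 m; corners in marker frame (Z=0):
  M0 = (-0.0560, +0.0560, 0)
  M1 = (+0.0560, +0.0560, 0)
  M2 = (+0.0560, -0.0560, 0)
  M3 = (-0.0560, -0.0560, 0)
Detected image corners:
  c0 = (161.063514, 180.028516) px
  c1 = (304.239175, 153.831480) px
  c2 = (273.349132, 28.663689) px
  c3 = (130.121389, 50.447367) px
Planar DLT: solve 8×8 A·h = b for H (H[2,2]=1):
  H  [+1343.28129 +262.77099 +218.33477]
  H  [-183.38004 +1130.63952 +102.82491]
  H  [+0.29786 -0.06106 +1.00000]
B = K⁻¹H; ‖b₁‖=1.898653, ‖b₂‖=1.898653; λ = 2/(‖b₁‖+‖b₂‖) = 0.526689, sign → tz>0 ⇒ λ=+0.526689
r₁ = λ·B[:,0] = (+0.96456,-0.21216,+0.15688); r₂ = λ·B[:,1] = (+0.21969,+0.97504,-0.03216)
r₃ = r₁×r₂ = (-0.14614,+0.06549,+0.98709); SVD([r₁ r₂ r₃]) → R = UVᵀ:
  R  [+0.96456 +0.21969 -0.14614]
  R  [-0.21216 +0.97504 +0.06549]
  R  [+0.15688 -0.03216 +0.98709]
t = (-0.09050, -0.09995, +0.52669) m
tr R = 2.926693; θ = arccos((tr R − 1)/2) = 0.271587 rad = 15.561°
axis k = ((R−Rᵀ)₃₂, (R−Rᵀ)₁₃, (R−Rᵀ)₂₁) / (2 sinθ) = (-0.181996, -0.564795, -0.804913)
rvec = θ·k = (-0.049428, -0.153391, -0.218603)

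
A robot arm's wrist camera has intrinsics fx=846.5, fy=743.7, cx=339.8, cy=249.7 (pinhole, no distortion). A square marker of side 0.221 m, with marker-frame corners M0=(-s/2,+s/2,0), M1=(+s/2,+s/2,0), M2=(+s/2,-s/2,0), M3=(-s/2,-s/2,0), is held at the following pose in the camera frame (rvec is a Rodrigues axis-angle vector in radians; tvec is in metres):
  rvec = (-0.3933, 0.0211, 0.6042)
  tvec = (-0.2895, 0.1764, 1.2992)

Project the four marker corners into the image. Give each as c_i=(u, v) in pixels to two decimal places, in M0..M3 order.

c0=(46.15, 365.63) c1=(163.14, 440.85) c2=(252.33, 336.27) c3=(140.16, 267.68)

Intrinsics K: fx=846.5, fy=743.7, cx=339.8, cy=249.7
Marker side s = 0.221 m; corners in marker frame (Z=0):
  M0 = (-0.1105, +0.1105, 0)
  M1 = (+0.1105, +0.1105, 0)
  M2 = (+0.1105, -0.1105, 0)
  M3 = (-0.1105, -0.1105, 0)
rvec = (-0.3933, 0.0211, 0.6042), |rvec| = θ = 0.72124 rad = 41.324°
Rodrigues: sinθ=0.66032, 1−cosθ=0.24901; R = I + sinθ·[k]× + (1−cosθ)·[k]×²:
    [+0.82503 -0.55714 -0.09444]
    [+0.54919 +0.75120 +0.36618]
    [-0.13307 -0.35397 +0.92574]
t = (-0.2895, 0.1764, 1.2992) m
M0: Pc = R·M0+t = (-0.44223, +0.19872, +1.27479); u = 846.5·(-0.44223)/1.27479 + 339.8 = 46.1458, v = 743.7·(+0.19872)/1.27479 + 249.7 = 365.6325
M1: Pc = R·M1+t = (-0.25990, +0.32009, +1.24538); u = 846.5·(-0.25990)/1.24538 + 339.8 = 163.1449, v = 743.7·(+0.32009)/1.24538 + 249.7 = 440.8489
M2: Pc = R·M2+t = (-0.13677, +0.15408, +1.32361); u = 846.5·(-0.13677)/1.32361 + 339.8 = 252.3301, v = 743.7·(+0.15408)/1.32361 + 249.7 = 336.2721
M3: Pc = R·M3+t = (-0.31910, +0.03271, +1.35302); u = 846.5·(-0.31910)/1.35302 + 339.8 = 140.1571, v = 743.7·(+0.03271)/1.35302 + 249.7 = 267.6776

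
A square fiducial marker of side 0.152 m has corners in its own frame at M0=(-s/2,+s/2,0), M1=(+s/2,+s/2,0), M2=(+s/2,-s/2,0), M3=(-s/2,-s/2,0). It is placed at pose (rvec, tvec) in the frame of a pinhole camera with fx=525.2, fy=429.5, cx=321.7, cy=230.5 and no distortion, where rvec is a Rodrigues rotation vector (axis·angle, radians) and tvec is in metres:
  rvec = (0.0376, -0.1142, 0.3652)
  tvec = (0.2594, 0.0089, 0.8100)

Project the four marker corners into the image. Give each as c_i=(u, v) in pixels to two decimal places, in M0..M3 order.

c0=(427.53, 258.84) c1=(515.51, 286.40) c2=(551.07, 212.05) c3=(463.63, 182.73)

Intrinsics K: fx=525.2, fy=429.5, cx=321.7, cy=230.5
Marker side s = 0.152 m; corners in marker frame (Z=0):
  M0 = (-0.0760, +0.0760, 0)
  M1 = (+0.0760, +0.0760, 0)
  M2 = (+0.0760, -0.0760, 0)
  M3 = (-0.0760, -0.0760, 0)
rvec = (0.0376, -0.1142, 0.3652), |rvec| = θ = 0.38448 rad = 22.029°
Rodrigues: sinθ=0.37508, 1−cosθ=0.07301; R = I + sinθ·[k]× + (1−cosθ)·[k]×²:
    [+0.92769 -0.35839 -0.10463]
    [+0.35415 +0.93343 -0.05728]
    [+0.11819 +0.01608 +0.99286]
t = (0.2594, 0.0089, 0.8100) m
M0: Pc = R·M0+t = (+0.16166, +0.05293, +0.80224); u = 525.2·(+0.16166)/0.80224 + 321.7 = 427.5321, v = 429.5·(+0.05293)/0.80224 + 230.5 = 258.8352
M1: Pc = R·M1+t = (+0.30267, +0.10676, +0.82020); u = 525.2·(+0.30267)/0.82020 + 321.7 = 515.5061, v = 429.5·(+0.10676)/0.82020 + 230.5 = 286.4029
M2: Pc = R·M2+t = (+0.35714, -0.03513, +0.81776); u = 525.2·(+0.35714)/0.81776 + 321.7 = 551.0717, v = 429.5·(-0.03513)/0.81776 + 230.5 = 212.0514
M3: Pc = R·M3+t = (+0.21613, -0.08896, +0.79980); u = 525.2·(+0.21613)/0.79980 + 321.7 = 463.6277, v = 429.5·(-0.08896)/0.79980 + 230.5 = 182.7294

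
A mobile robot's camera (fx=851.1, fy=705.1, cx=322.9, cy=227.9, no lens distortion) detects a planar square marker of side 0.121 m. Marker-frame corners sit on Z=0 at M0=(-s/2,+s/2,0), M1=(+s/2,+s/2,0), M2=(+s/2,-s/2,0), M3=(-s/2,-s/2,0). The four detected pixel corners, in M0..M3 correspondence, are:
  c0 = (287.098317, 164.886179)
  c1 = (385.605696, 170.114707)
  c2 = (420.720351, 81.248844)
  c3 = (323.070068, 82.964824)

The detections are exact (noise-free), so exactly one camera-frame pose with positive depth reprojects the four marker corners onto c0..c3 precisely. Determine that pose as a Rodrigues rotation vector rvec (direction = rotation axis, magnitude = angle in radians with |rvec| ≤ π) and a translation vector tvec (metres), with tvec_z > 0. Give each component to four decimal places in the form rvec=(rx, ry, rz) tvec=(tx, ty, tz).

Intrinsics K: fx=851.1, fy=705.1, cx=322.9, cy=227.9
Marker side s = 0.121 m; corners in marker frame (Z=0):
  M0 = (-0.0605, +0.0605, 0)
  M1 = (+0.0605, +0.0605, 0)
  M2 = (+0.0605, -0.0605, 0)
  M3 = (-0.0605, -0.0605, 0)
Detected image corners:
  c0 = (287.098317, 164.886179) px
  c1 = (385.605696, 170.114707) px
  c2 = (420.720351, 81.248844) px
  c3 = (323.070068, 82.964824) px
Planar DLT: solve 8×8 A·h = b for H (H[2,2]=1):
  H  [+574.77985 -404.88782 +352.48572]
  H  [-69.10488 +665.45707 +123.95859]
  H  [-0.66565 -0.31345 +1.00000]
B = K⁻¹H; ‖b₁‖=1.147941, ‖b₂‖=1.147941; λ = 2/(‖b₁‖+‖b₂‖) = 0.871125, sign → tz>0 ⇒ λ=+0.871125
r₁ = λ·B[:,0] = (+0.80830,+0.10204,-0.57986); r₂ = λ·B[:,1] = (-0.31082,+0.91040,-0.27305)
r₃ = r₁×r₂ = (+0.50004,+0.40094,+0.76759); SVD([r₁ r₂ r₃]) → R = UVᵀ:
  R  [+0.80830 -0.31082 +0.50004]
  R  [+0.10204 +0.91040 +0.40094]
  R  [-0.57986 -0.27305 +0.76759]
t = (+0.03028, -0.12842, +0.87112) m
tr R = 2.486295; θ = arccos((tr R − 1)/2) = 0.733034 rad = 42.000°
axis k = ((R−Rᵀ)₃₂, (R−Rᵀ)₁₃, (R−Rᵀ)₂₁) / (2 sinθ) = (-0.503637, +0.806952, +0.308510)
rvec = θ·k = (-0.369183, +0.591523, +0.226148)

rvec=(-0.3692, 0.5915, 0.2261) tvec=(0.0303, -0.1284, 0.8711)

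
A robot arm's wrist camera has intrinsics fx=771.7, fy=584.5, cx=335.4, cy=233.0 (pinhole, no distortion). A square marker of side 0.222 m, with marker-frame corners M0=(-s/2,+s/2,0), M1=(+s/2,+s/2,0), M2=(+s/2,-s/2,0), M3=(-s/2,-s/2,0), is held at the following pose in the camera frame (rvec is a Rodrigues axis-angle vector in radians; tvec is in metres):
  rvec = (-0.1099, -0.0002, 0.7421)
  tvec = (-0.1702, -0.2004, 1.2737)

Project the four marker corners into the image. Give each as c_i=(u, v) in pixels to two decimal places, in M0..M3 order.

Intrinsics K: fx=771.7, fy=584.5, cx=335.4, cy=233.0
Marker side s = 0.222 m; corners in marker frame (Z=0):
  M0 = (-0.1110, +0.1110, 0)
  M1 = (+0.1110, +0.1110, 0)
  M2 = (+0.1110, -0.1110, 0)
  M3 = (-0.1110, -0.1110, 0)
rvec = (-0.1099, -0.0002, 0.7421), |rvec| = θ = 0.75019 rad = 42.983°
Rodrigues: sinθ=0.68178, 1−cosθ=0.26844; R = I + sinθ·[k]× + (1−cosθ)·[k]×²:
    [+0.73732 -0.67441 -0.03908]
    [+0.67444 +0.73156 +0.09981]
    [-0.03872 -0.09995 +0.99424]
t = (-0.1702, -0.2004, 1.2737) m
M0: Pc = R·M0+t = (-0.32690, -0.19406, +1.26690); u = 771.7·(-0.32690)/1.26690 + 335.4 = 136.2763, v = 584.5·(-0.19406)/1.26690 + 233.0 = 143.4685
M1: Pc = R·M1+t = (-0.16322, -0.04433, +1.25831); u = 771.7·(-0.16322)/1.25831 + 335.4 = 235.3012, v = 584.5·(-0.04433)/1.25831 + 233.0 = 212.4059
M2: Pc = R·M2+t = (-0.01350, -0.20674, +1.28050); u = 771.7·(-0.01350)/1.28050 + 335.4 = 327.2655, v = 584.5·(-0.20674)/1.28050 + 233.0 = 138.6305
M3: Pc = R·M3+t = (-0.17718, -0.35647, +1.28909); u = 771.7·(-0.17718)/1.28909 + 335.4 = 229.3319, v = 584.5·(-0.35647)/1.28909 + 233.0 = 71.3716

c0=(136.28, 143.47) c1=(235.30, 212.41) c2=(327.27, 138.63) c3=(229.33, 71.37)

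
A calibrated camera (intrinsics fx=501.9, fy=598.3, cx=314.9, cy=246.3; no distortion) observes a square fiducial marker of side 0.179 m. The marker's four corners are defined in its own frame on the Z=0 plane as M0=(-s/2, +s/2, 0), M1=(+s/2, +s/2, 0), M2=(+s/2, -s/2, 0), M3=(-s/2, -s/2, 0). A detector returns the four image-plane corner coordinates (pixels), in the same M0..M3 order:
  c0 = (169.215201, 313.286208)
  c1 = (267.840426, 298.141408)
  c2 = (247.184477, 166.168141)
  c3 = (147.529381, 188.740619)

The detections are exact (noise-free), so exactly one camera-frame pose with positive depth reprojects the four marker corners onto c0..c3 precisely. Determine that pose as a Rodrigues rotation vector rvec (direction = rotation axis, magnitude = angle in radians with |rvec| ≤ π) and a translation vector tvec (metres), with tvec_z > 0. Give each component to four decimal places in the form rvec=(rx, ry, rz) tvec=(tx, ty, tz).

rvec=(0.1224, 0.2447, -0.1595) tvec=(-0.1767, -0.0051, 0.8196)

Intrinsics K: fx=501.9, fy=598.3, cx=314.9, cy=246.3
Marker side s = 0.179 m; corners in marker frame (Z=0):
  M0 = (-0.0895, +0.0895, 0)
  M1 = (+0.0895, +0.0895, 0)
  M2 = (+0.0895, -0.0895, 0)
  M3 = (-0.0895, -0.0895, 0)
Detected image corners:
  c0 = (169.215201, 313.286208) px
  c1 = (267.840426, 298.141408) px
  c2 = (247.184477, 166.168141) px
  c3 = (147.529381, 188.740619) px
Planar DLT: solve 8×8 A·h = b for H (H[2,2]=1):
  H  [+490.31730 +143.98091 +206.70420]
  H  [-178.90762 +745.74158 +242.54925]
  H  [-0.30540 +0.12325 +1.00000]
B = K⁻¹H; ‖b₁‖=1.220159, ‖b₂‖=1.220159; λ = 2/(‖b₁‖+‖b₂‖) = 0.819566, sign → tz>0 ⇒ λ=+0.819566
r₁ = λ·B[:,0] = (+0.95769,-0.14203,-0.25030); r₂ = λ·B[:,1] = (+0.17173,+0.97995,+0.10101)
r₃ = r₁×r₂ = (+0.23093,-0.13972,+0.96288); SVD([r₁ r₂ r₃]) → R = UVᵀ:
  R  [+0.95769 +0.17173 +0.23093]
  R  [-0.14203 +0.97995 -0.13972]
  R  [-0.25030 +0.10101 +0.96288]
t = (-0.17668, -0.00514, +0.81957) m
tr R = 2.900529; θ = arccos((tr R − 1)/2) = 0.316712 rad = 18.146°
axis k = ((R−Rᵀ)₃₂, (R−Rᵀ)₁₃, (R−Rᵀ)₂₁) / (2 sinθ) = (+0.386485, +0.772585, -0.503728)
rvec = θ·k = (+0.122404, +0.244687, -0.159536)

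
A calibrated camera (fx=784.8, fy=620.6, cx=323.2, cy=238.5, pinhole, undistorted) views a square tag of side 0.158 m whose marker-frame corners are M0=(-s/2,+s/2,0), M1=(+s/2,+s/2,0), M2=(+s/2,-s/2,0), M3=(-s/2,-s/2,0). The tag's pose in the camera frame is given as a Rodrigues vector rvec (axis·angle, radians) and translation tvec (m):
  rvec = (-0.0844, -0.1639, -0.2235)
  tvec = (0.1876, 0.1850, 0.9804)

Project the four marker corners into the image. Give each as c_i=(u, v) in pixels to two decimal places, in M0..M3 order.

c0=(428.93, 418.29) c1=(546.66, 392.21) c2=(516.16, 295.26) c3=(398.82, 318.38)

Intrinsics K: fx=784.8, fy=620.6, cx=323.2, cy=238.5
Marker side s = 0.158 m; corners in marker frame (Z=0):
  M0 = (-0.0790, +0.0790, 0)
  M1 = (+0.0790, +0.0790, 0)
  M2 = (+0.0790, -0.0790, 0)
  M3 = (-0.0790, -0.0790, 0)
rvec = (-0.0844, -0.1639, -0.2235), |rvec| = θ = 0.28972 rad = 16.600°
Rodrigues: sinθ=0.28569, 1−cosθ=0.04168; R = I + sinθ·[k]× + (1−cosθ)·[k]×²:
    [+0.96186 +0.22725 -0.15225]
    [-0.21352 +0.97166 +0.10141]
    [+0.17098 -0.06504 +0.98313]
t = (0.1876, 0.1850, 0.9804) m
M0: Pc = R·M0+t = (+0.12957, +0.27863, +0.96175); u = 784.8·(+0.12957)/0.96175 + 323.2 = 428.9271, v = 620.6·(+0.27863)/0.96175 + 238.5 = 418.2936
M1: Pc = R·M1+t = (+0.28154, +0.24489, +0.98877); u = 784.8·(+0.28154)/0.98877 + 323.2 = 546.6622, v = 620.6·(+0.24489)/0.98877 + 238.5 = 392.2070
M2: Pc = R·M2+t = (+0.24563, +0.09137, +0.99905); u = 784.8·(+0.24563)/0.99905 + 323.2 = 516.1576, v = 620.6·(+0.09137)/0.99905 + 238.5 = 295.2589
M3: Pc = R·M3+t = (+0.09366, +0.12511, +0.97203); u = 784.8·(+0.09366)/0.97203 + 323.2 = 398.8194, v = 620.6·(+0.12511)/0.97203 + 238.5 = 318.3753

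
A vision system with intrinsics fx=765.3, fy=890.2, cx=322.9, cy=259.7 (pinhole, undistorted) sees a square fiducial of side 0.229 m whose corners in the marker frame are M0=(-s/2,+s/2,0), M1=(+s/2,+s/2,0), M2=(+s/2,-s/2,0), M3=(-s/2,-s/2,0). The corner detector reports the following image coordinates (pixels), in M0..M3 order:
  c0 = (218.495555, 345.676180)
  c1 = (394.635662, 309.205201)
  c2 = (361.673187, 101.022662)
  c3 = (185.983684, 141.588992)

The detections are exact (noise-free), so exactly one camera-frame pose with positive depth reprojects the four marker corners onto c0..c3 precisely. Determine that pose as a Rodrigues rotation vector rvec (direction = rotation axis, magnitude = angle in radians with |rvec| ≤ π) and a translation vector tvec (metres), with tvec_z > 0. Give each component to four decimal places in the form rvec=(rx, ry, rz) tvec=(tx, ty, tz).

Intrinsics K: fx=765.3, fy=890.2, cx=322.9, cy=259.7
Marker side s = 0.229 m; corners in marker frame (Z=0):
  M0 = (-0.1145, +0.1145, 0)
  M1 = (+0.1145, +0.1145, 0)
  M2 = (+0.1145, -0.1145, 0)
  M3 = (-0.1145, -0.1145, 0)
Detected image corners:
  c0 = (218.495555, 345.676180) px
  c1 = (394.635662, 309.205201) px
  c2 = (361.673187, 101.022662) px
  c3 = (185.983684, 141.588992) px
Planar DLT: solve 8×8 A·h = b for H (H[2,2]=1):
  H  [+743.27076 +144.33832 +289.34129]
  H  [-187.46381 +901.13975 +224.61916]
  H  [-0.08586 +0.00479 +1.00000]
B = K⁻¹H; ‖b₁‖=1.027977, ‖b₂‖=1.027977; λ = 2/(‖b₁‖+‖b₂‖) = 0.972785, sign → tz>0 ⇒ λ=+0.972785
r₁ = λ·B[:,0] = (+0.98002,-0.18049,-0.08352); r₂ = λ·B[:,1] = (+0.18150,+0.98338,+0.00466)
r₃ = r₁×r₂ = (+0.08129,-0.01973,+0.99649); SVD([r₁ r₂ r₃]) → R = UVᵀ:
  R  [+0.98002 +0.18150 +0.08129]
  R  [-0.18049 +0.98338 -0.01973]
  R  [-0.08352 +0.00466 +0.99649]
t = (-0.04266, -0.03834, +0.97278) m
tr R = 2.959898; θ = arccos((tr R − 1)/2) = 0.200590 rad = 11.493°
axis k = ((R−Rᵀ)₃₂, (R−Rᵀ)₁₃, (R−Rᵀ)₂₁) / (2 sinθ) = (+0.061210, +0.413605, -0.908397)
rvec = θ·k = (+0.012278, +0.082965, -0.182215)

rvec=(0.0123, 0.0830, -0.1822) tvec=(-0.0427, -0.0383, 0.9728)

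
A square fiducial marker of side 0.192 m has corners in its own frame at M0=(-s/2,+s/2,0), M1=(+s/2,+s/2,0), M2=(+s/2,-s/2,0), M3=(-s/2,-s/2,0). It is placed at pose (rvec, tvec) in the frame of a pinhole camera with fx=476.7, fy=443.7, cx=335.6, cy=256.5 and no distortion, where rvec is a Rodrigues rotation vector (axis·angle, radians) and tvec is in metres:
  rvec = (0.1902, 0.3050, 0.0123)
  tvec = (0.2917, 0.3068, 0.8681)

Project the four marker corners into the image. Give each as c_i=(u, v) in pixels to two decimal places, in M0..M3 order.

c0=(440.73, 449.16) c1=(549.53, 466.03) c2=(557.08, 373.40) c3=(443.31, 361.85)

Intrinsics K: fx=476.7, fy=443.7, cx=335.6, cy=256.5
Marker side s = 0.192 m; corners in marker frame (Z=0):
  M0 = (-0.0960, +0.0960, 0)
  M1 = (+0.0960, +0.0960, 0)
  M2 = (+0.0960, -0.0960, 0)
  M3 = (-0.0960, -0.0960, 0)
rvec = (0.1902, 0.3050, 0.0123), |rvec| = θ = 0.35966 rad = 20.607°
Rodrigues: sinθ=0.35195, 1−cosθ=0.06398; R = I + sinθ·[k]× + (1−cosθ)·[k]×²:
    [+0.95391 +0.01666 +0.29962]
    [+0.04073 +0.98203 -0.18427]
    [-0.29731 +0.18798 +0.93609]
t = (0.2917, 0.3068, 0.8681) m
M0: Pc = R·M0+t = (+0.20172, +0.39716, +0.91469); u = 476.7·(+0.20172)/0.91469 + 335.6 = 440.7305, v = 443.7·(+0.39716)/0.91469 + 256.5 = 449.1581
M1: Pc = R·M1+t = (+0.38487, +0.40499, +0.85760); u = 476.7·(+0.38487)/0.85760 + 335.6 = 549.5328, v = 443.7·(+0.40499)/0.85760 + 256.5 = 466.0277
M2: Pc = R·M2+t = (+0.38168, +0.21644, +0.82151); u = 476.7·(+0.38168)/0.82151 + 335.6 = 557.0759, v = 443.7·(+0.21644)/0.82151 + 256.5 = 373.3970
M3: Pc = R·M3+t = (+0.19853, +0.20861, +0.87860); u = 476.7·(+0.19853)/0.87860 + 335.6 = 443.3140, v = 443.7·(+0.20861)/0.87860 + 256.5 = 361.8527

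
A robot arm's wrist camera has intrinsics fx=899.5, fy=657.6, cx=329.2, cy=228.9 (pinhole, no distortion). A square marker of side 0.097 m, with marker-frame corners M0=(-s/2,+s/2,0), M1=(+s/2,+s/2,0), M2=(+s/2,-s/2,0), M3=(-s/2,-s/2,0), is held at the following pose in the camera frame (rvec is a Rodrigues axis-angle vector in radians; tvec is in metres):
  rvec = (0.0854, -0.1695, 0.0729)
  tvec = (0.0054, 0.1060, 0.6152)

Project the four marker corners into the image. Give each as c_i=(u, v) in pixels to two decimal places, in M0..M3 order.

Intrinsics K: fx=899.5, fy=657.6, cx=329.2, cy=228.9
Marker side s = 0.097 m; corners in marker frame (Z=0):
  M0 = (-0.0485, +0.0485, 0)
  M1 = (+0.0485, +0.0485, 0)
  M2 = (+0.0485, -0.0485, 0)
  M3 = (-0.0485, -0.0485, 0)
rvec = (0.0854, -0.1695, 0.0729), |rvec| = θ = 0.20332 rad = 11.649°
Rodrigues: sinθ=0.20192, 1−cosθ=0.02060; R = I + sinθ·[k]× + (1−cosθ)·[k]×²:
    [+0.98304 -0.07961 -0.16523]
    [+0.06519 +0.99372 -0.09097]
    [+0.17144 +0.07866 +0.98205]
t = (0.0054, 0.1060, 0.6152) m
M0: Pc = R·M0+t = (-0.04614, +0.15103, +0.61070); u = 899.5·(-0.04614)/0.61070 + 329.2 = 261.2427, v = 657.6·(+0.15103)/0.61070 + 228.9 = 391.5327
M1: Pc = R·M1+t = (+0.04922, +0.15736, +0.62733); u = 899.5·(+0.04922)/0.62733 + 329.2 = 399.7688, v = 657.6·(+0.15736)/0.62733 + 228.9 = 393.8498
M2: Pc = R·M2+t = (+0.05694, +0.06097, +0.61970); u = 899.5·(+0.05694)/0.61970 + 329.2 = 411.8466, v = 657.6·(+0.06097)/0.61970 + 228.9 = 293.5948
M3: Pc = R·M3+t = (-0.03842, +0.05464, +0.60307); u = 899.5·(-0.03842)/0.60307 + 329.2 = 271.9011, v = 657.6·(+0.05464)/0.60307 + 228.9 = 288.4840

c0=(261.24, 391.53) c1=(399.77, 393.85) c2=(411.85, 293.59) c3=(271.90, 288.48)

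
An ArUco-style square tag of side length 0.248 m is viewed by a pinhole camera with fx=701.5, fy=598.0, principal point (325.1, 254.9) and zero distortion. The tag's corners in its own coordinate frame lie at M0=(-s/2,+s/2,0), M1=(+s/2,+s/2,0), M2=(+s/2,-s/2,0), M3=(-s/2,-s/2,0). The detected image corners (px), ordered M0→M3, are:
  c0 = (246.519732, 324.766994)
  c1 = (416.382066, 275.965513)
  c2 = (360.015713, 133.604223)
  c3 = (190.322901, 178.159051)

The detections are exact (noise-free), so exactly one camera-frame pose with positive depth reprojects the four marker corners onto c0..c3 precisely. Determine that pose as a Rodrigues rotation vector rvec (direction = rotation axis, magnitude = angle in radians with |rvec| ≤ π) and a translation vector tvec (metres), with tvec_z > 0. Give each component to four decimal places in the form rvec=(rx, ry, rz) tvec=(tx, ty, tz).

Intrinsics K: fx=701.5, fy=598.0, cx=325.1, cy=254.9
Marker side s = 0.248 m; corners in marker frame (Z=0):
  M0 = (-0.1240, +0.1240, 0)
  M1 = (+0.1240, +0.1240, 0)
  M2 = (+0.1240, -0.1240, 0)
  M3 = (-0.1240, -0.1240, 0)
Detected image corners:
  c0 = (246.519732, 324.766994) px
  c1 = (416.382066, 275.965513) px
  c2 = (360.015713, 133.604223) px
  c3 = (190.322901, 178.159051) px
Planar DLT: solve 8×8 A·h = b for H (H[2,2]=1):
  H  [+716.69840 +215.07966 +304.28805]
  H  [-164.02412 +573.56172 +227.46706]
  H  [+0.10588 -0.03912 +1.00000]
B = K⁻¹H; ‖b₁‖=1.029168, ‖b₂‖=1.029168; λ = 2/(‖b₁‖+‖b₂‖) = 0.971659, sign → tz>0 ⇒ λ=+0.971659
r₁ = λ·B[:,0] = (+0.94503,-0.31036,+0.10287); r₂ = λ·B[:,1] = (+0.31553,+0.94815,-0.03802)
r₃ = r₁×r₂ = (-0.08574,+0.06839,+0.99397); SVD([r₁ r₂ r₃]) → R = UVᵀ:
  R  [+0.94503 +0.31553 -0.08574]
  R  [-0.31036 +0.94815 +0.06839]
  R  [+0.10287 -0.03802 +0.99397]
t = (-0.02883, -0.04457, +0.97166) m
tr R = 2.887157; θ = arccos((tr R − 1)/2) = 0.337521 rad = 19.339°
axis k = ((R−Rᵀ)₃₂, (R−Rᵀ)₁₃, (R−Rᵀ)₂₁) / (2 sinθ) = (-0.160654, -0.284792, -0.945031)
rvec = θ·k = (-0.054224, -0.096123, -0.318968)

rvec=(-0.0542, -0.0961, -0.3190) tvec=(-0.0288, -0.0446, 0.9717)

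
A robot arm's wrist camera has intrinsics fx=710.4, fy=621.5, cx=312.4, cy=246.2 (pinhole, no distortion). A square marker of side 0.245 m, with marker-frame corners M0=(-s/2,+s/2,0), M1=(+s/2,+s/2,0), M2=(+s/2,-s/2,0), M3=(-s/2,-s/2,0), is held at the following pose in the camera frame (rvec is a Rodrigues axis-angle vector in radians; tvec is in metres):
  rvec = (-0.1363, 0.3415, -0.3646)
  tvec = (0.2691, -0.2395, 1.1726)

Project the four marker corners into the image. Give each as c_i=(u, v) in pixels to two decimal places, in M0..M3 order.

Intrinsics K: fx=710.4, fy=621.5, cx=312.4, cy=246.2
Marker side s = 0.245 m; corners in marker frame (Z=0):
  M0 = (-0.1225, +0.1225, 0)
  M1 = (+0.1225, +0.1225, 0)
  M2 = (+0.1225, -0.1225, 0)
  M3 = (-0.1225, -0.1225, 0)
rvec = (-0.1363, 0.3415, -0.3646), |rvec| = θ = 0.51782 rad = 29.669°
Rodrigues: sinθ=0.49498, 1−cosθ=0.13110; R = I + sinθ·[k]× + (1−cosθ)·[k]×²:
    [+0.87799 +0.32577 +0.35074]
    [-0.37128 +0.92592 +0.06941]
    [-0.30214 -0.19117 +0.93390]
t = (0.2691, -0.2395, 1.1726) m
M0: Pc = R·M0+t = (+0.20145, -0.08059, +1.18619); u = 710.4·(+0.20145)/1.18619 + 312.4 = 433.0482, v = 621.5·(-0.08059)/1.18619 + 246.2 = 203.9740
M1: Pc = R·M1+t = (+0.41656, -0.17156, +1.11217); u = 710.4·(+0.41656)/1.11217 + 312.4 = 578.4781, v = 621.5·(-0.17156)/1.11217 + 246.2 = 150.3312
M2: Pc = R·M2+t = (+0.33675, -0.39841, +1.15901); u = 710.4·(+0.33675)/1.15901 + 312.4 = 518.8055, v = 621.5·(-0.39841)/1.15901 + 246.2 = 32.5597
M3: Pc = R·M3+t = (+0.12164, -0.30744, +1.23303); u = 710.4·(+0.12164)/1.23303 + 312.4 = 382.4821, v = 621.5·(-0.30744)/1.23303 + 246.2 = 91.2354

c0=(433.05, 203.97) c1=(578.48, 150.33) c2=(518.81, 32.56) c3=(382.48, 91.24)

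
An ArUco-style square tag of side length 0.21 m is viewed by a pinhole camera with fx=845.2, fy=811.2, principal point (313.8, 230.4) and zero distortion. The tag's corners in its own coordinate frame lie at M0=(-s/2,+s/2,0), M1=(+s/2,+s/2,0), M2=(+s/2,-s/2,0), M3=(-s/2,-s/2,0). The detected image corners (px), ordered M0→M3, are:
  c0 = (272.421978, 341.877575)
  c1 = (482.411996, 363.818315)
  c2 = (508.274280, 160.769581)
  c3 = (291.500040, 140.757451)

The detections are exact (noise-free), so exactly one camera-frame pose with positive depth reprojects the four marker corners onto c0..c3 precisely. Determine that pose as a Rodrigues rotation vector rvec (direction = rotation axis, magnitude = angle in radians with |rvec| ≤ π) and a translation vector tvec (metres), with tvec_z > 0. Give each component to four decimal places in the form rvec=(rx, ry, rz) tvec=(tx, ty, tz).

rvec=(0.1182, 0.0563, 0.0981) tvec=(0.0727, 0.0234, 0.8304)

Intrinsics K: fx=845.2, fy=811.2, cx=313.8, cy=230.4
Marker side s = 0.21 m; corners in marker frame (Z=0):
  M0 = (-0.1050, +0.1050, 0)
  M1 = (+0.1050, +0.1050, 0)
  M2 = (+0.1050, -0.1050, 0)
  M3 = (-0.1050, -0.1050, 0)
Detected image corners:
  c0 = (272.421978, 341.877575) px
  c1 = (482.411996, 363.818315) px
  c2 = (508.274280, 160.769581) px
  c3 = (291.500040, 140.757451) px
Planar DLT: solve 8×8 A·h = b for H (H[2,2]=1):
  H  [+992.34610 -50.53278 +387.80324]
  H  [+84.72356 +998.79652 +253.27777]
  H  [-0.06050 +0.14503 +1.00000]
B = K⁻¹H; ‖b₁‖=1.204244, ‖b₂‖=1.204244; λ = 2/(‖b₁‖+‖b₂‖) = 0.830396, sign → tz>0 ⇒ λ=+0.830396
r₁ = λ·B[:,0] = (+0.99362,+0.10100,-0.05024); r₂ = λ·B[:,1] = (-0.09436,+0.98823,+0.12043)
r₃ = r₁×r₂ = (+0.06181,-0.11492,+0.99145); SVD([r₁ r₂ r₃]) → R = UVᵀ:
  R  [+0.99362 -0.09436 +0.06181]
  R  [+0.10100 +0.98823 -0.11492]
  R  [-0.05024 +0.12043 +0.99145]
t = (+0.07271, +0.02342, +0.83040) m
tr R = 2.973294; θ = arccos((tr R − 1)/2) = 0.163602 rad = 9.374°
axis k = ((R−Rᵀ)₃₂, (R−Rᵀ)₁₃, (R−Rᵀ)₂₁) / (2 sinθ) = (+0.722503, +0.343977, +0.599725)
rvec = θ·k = (+0.118203, +0.056275, +0.098116)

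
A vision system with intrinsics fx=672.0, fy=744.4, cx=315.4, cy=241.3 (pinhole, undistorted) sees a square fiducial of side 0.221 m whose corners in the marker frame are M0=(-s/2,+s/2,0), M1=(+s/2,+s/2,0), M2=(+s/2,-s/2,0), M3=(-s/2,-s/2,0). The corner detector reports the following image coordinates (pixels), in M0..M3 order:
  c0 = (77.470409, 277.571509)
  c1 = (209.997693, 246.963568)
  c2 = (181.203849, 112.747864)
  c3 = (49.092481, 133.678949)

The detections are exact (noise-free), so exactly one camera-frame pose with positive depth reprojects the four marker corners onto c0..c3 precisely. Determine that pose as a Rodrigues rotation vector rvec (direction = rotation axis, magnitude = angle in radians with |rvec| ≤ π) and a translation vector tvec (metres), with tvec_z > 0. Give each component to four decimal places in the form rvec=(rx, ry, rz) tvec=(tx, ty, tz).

rvec=(-0.1318, -0.3366, -0.2288) tvec=(-0.3111, -0.0757, 1.1368)

Intrinsics K: fx=672.0, fy=744.4, cx=315.4, cy=241.3
Marker side s = 0.221 m; corners in marker frame (Z=0):
  M0 = (-0.1105, +0.1105, 0)
  M1 = (+0.1105, +0.1105, 0)
  M2 = (+0.1105, -0.1105, 0)
  M3 = (-0.1105, -0.1105, 0)
Detected image corners:
  c0 = (77.470409, 277.571509) px
  c1 = (209.997693, 246.963568) px
  c2 = (181.203849, 112.747864) px
  c3 = (49.092481, 133.678949) px
Planar DLT: solve 8×8 A·h = b for H (H[2,2]=1):
  H  [+637.58432 +119.14233 +131.51110]
  H  [-58.54566 +613.23510 +191.70542]
  H  [+0.30023 -0.07908 +1.00000]
B = K⁻¹H; ‖b₁‖=0.879639, ‖b₂‖=0.879639; λ = 2/(‖b₁‖+‖b₂‖) = 1.136830, sign → tz>0 ⇒ λ=+1.136830
r₁ = λ·B[:,0] = (+0.91841,-0.20005,+0.34131); r₂ = λ·B[:,1] = (+0.24375,+0.96566,-0.08991)
r₃ = r₁×r₂ = (-0.31161,+0.16577,+0.93564); SVD([r₁ r₂ r₃]) → R = UVᵀ:
  R  [+0.91841 +0.24375 -0.31161]
  R  [-0.20005 +0.96566 +0.16577]
  R  [+0.34131 -0.08991 +0.93564]
t = (-0.31109, -0.07574, +1.13683) m
tr R = 2.819716; θ = arccos((tr R − 1)/2) = 0.427855 rad = 24.514°
axis k = ((R−Rᵀ)₃₂, (R−Rᵀ)₁₃, (R−Rᵀ)₂₁) / (2 sinθ) = (-0.308098, -0.786806, -0.534801)
rvec = θ·k = (-0.131821, -0.336639, -0.228817)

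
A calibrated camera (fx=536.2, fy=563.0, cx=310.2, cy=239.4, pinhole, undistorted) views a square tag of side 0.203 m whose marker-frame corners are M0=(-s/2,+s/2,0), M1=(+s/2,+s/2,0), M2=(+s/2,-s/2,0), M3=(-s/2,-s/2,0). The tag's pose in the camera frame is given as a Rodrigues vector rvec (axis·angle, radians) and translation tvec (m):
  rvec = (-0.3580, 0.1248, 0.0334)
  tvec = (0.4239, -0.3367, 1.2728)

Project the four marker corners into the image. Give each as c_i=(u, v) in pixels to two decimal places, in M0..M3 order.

Intrinsics K: fx=536.2, fy=563.0, cx=310.2, cy=239.4
Marker side s = 0.203 m; corners in marker frame (Z=0):
  M0 = (-0.1015, +0.1015, 0)
  M1 = (+0.1015, +0.1015, 0)
  M2 = (+0.1015, -0.1015, 0)
  M3 = (-0.1015, -0.1015, 0)
rvec = (-0.3580, 0.1248, 0.0334), |rvec| = θ = 0.38060 rad = 21.807°
Rodrigues: sinθ=0.37148, 1−cosθ=0.07156; R = I + sinθ·[k]× + (1−cosθ)·[k]×²:
    [+0.99175 -0.05467 +0.11590]
    [+0.01053 +0.93614 +0.35148]
    [-0.12772 -0.34736 +0.92899]
t = (0.4239, -0.3367, 1.2728) m
M0: Pc = R·M0+t = (+0.31769, -0.24275, +1.25051); u = 536.2·(+0.31769)/1.25051 + 310.2 = 446.4202, v = 563.0·(-0.24275)/1.25051 + 239.4 = 130.1093
M1: Pc = R·M1+t = (+0.51901, -0.24061, +1.22458); u = 536.2·(+0.51901)/1.22458 + 310.2 = 537.4578, v = 563.0·(-0.24061)/1.22458 + 239.4 = 128.7781
M2: Pc = R·M2+t = (+0.53011, -0.43065, +1.29509); u = 536.2·(+0.53011)/1.29509 + 310.2 = 529.6792, v = 563.0·(-0.43065)/1.29509 + 239.4 = 52.1892
M3: Pc = R·M3+t = (+0.32879, -0.43279, +1.32102); u = 536.2·(+0.32879)/1.32102 + 310.2 = 443.6537, v = 563.0·(-0.43279)/1.32102 + 239.4 = 54.9525

c0=(446.42, 130.11) c1=(537.46, 128.78) c2=(529.68, 52.19) c3=(443.65, 54.95)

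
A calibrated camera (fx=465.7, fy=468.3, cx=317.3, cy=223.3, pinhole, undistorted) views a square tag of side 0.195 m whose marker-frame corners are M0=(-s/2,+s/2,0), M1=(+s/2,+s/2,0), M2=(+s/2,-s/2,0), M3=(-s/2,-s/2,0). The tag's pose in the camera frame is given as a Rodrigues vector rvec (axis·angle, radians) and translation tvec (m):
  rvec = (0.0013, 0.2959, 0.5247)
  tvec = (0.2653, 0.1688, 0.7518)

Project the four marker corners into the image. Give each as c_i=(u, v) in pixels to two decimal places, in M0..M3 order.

c0=(398.35, 345.47) c1=(506.55, 416.09) c2=(572.96, 309.79) c3=(457.99, 245.26)

Intrinsics K: fx=465.7, fy=468.3, cx=317.3, cy=223.3
Marker side s = 0.195 m; corners in marker frame (Z=0):
  M0 = (-0.0975, +0.0975, 0)
  M1 = (+0.0975, +0.0975, 0)
  M2 = (+0.0975, -0.0975, 0)
  M3 = (-0.0975, -0.0975, 0)
rvec = (0.0013, 0.2959, 0.5247), |rvec| = θ = 0.60239 rad = 34.514°
Rodrigues: sinθ=0.56661, 1−cosθ=0.17601; R = I + sinθ·[k]× + (1−cosθ)·[k]×²:
    [+0.82399 -0.49335 +0.27866]
    [+0.49372 +0.86646 +0.07409]
    [-0.27800 +0.07653 +0.95753]
t = (0.2653, 0.1688, 0.7518) m
M0: Pc = R·M0+t = (+0.13686, +0.20514, +0.78637); u = 465.7·(+0.13686)/0.78637 + 317.3 = 398.3506, v = 468.3·(+0.20514)/0.78637 + 223.3 = 345.4666
M1: Pc = R·M1+t = (+0.29754, +0.30142, +0.73216); u = 465.7·(+0.29754)/0.73216 + 317.3 = 506.5530, v = 468.3·(+0.30142)/0.73216 + 223.3 = 416.0917
M2: Pc = R·M2+t = (+0.39374, +0.13246, +0.71723); u = 465.7·(+0.39374)/0.71723 + 317.3 = 572.9559, v = 468.3·(+0.13246)/0.71723 + 223.3 = 309.7856
M3: Pc = R·M3+t = (+0.23306, +0.03618, +0.77144); u = 465.7·(+0.23306)/0.77144 + 317.3 = 457.9941, v = 468.3·(+0.03618)/0.77144 + 223.3 = 245.2643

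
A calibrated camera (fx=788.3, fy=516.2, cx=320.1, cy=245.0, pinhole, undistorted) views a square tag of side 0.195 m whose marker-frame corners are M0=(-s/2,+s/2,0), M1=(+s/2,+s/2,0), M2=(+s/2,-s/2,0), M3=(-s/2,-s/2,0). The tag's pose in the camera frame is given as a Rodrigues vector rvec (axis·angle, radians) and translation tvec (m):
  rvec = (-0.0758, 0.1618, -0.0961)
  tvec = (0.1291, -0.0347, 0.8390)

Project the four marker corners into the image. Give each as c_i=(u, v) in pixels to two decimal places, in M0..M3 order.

Intrinsics K: fx=788.3, fy=516.2, cx=320.1, cy=245.0
Marker side s = 0.195 m; corners in marker frame (Z=0):
  M0 = (-0.0975, +0.0975, 0)
  M1 = (+0.0975, +0.0975, 0)
  M2 = (+0.0975, -0.0975, 0)
  M3 = (-0.0975, -0.0975, 0)
rvec = (-0.0758, 0.1618, -0.0961), |rvec| = θ = 0.20288 rad = 11.624°
Rodrigues: sinθ=0.20149, 1−cosθ=0.02051; R = I + sinθ·[k]× + (1−cosθ)·[k]×²:
    [+0.98235 +0.08933 +0.16432]
    [-0.10155 +0.99254 +0.06753]
    [-0.15706 -0.08303 +0.98409]
t = (0.1291, -0.0347, 0.8390) m
M0: Pc = R·M0+t = (+0.04203, +0.07197, +0.84622); u = 788.3·(+0.04203)/0.84622 + 320.1 = 359.2536, v = 516.2·(+0.07197)/0.84622 + 245.0 = 288.9045
M1: Pc = R·M1+t = (+0.23359, +0.05217, +0.81559); u = 788.3·(+0.23359)/0.81559 + 320.1 = 545.8729, v = 516.2·(+0.05217)/0.81559 + 245.0 = 278.0197
M2: Pc = R·M2+t = (+0.21617, -0.14137, +0.83178); u = 788.3·(+0.21617)/0.83178 + 320.1 = 524.9693, v = 516.2·(-0.14137)/0.83178 + 245.0 = 157.2642
M3: Pc = R·M3+t = (+0.02461, -0.12157, +0.86241); u = 788.3·(+0.02461)/0.86241 + 320.1 = 342.5959, v = 516.2·(-0.12157)/0.86241 + 245.0 = 172.2331

c0=(359.25, 288.90) c1=(545.87, 278.02) c2=(524.97, 157.26) c3=(342.60, 172.23)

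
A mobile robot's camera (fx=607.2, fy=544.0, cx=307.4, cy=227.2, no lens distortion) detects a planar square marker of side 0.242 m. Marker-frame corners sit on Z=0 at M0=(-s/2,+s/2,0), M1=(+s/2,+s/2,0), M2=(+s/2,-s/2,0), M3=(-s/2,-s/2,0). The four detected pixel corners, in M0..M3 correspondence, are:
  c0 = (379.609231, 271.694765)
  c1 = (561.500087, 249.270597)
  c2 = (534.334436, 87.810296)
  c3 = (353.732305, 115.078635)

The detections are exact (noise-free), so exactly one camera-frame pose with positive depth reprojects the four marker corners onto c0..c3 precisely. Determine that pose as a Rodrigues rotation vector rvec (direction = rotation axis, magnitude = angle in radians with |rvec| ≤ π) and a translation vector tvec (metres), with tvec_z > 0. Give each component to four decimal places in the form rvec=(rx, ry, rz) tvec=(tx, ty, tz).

Intrinsics K: fx=607.2, fy=544.0, cx=307.4, cy=227.2
Marker side s = 0.242 m; corners in marker frame (Z=0):
  M0 = (-0.1210, +0.1210, 0)
  M1 = (+0.1210, +0.1210, 0)
  M2 = (+0.1210, -0.1210, 0)
  M3 = (-0.1210, -0.1210, 0)
Detected image corners:
  c0 = (379.609231, 271.694765) px
  c1 = (561.500087, 249.270597) px
  c2 = (534.334436, 87.810296) px
  c3 = (353.732305, 115.078635) px
Planar DLT: solve 8×8 A·h = b for H (H[2,2]=1):
  H  [+690.62620 +104.64920 +455.87830]
  H  [-125.76335 +655.08847 +181.05215]
  H  [-0.12754 -0.01072 +1.00000]
B = K⁻¹H; ‖b₁‖=1.221734, ‖b₂‖=1.221734; λ = 2/(‖b₁‖+‖b₂‖) = 0.818509, sign → tz>0 ⇒ λ=+0.818509
r₁ = λ·B[:,0] = (+0.98382,-0.14563,-0.10439); r₂ = λ·B[:,1] = (+0.14551,+0.98932,-0.00877)
r₃ = r₁×r₂ = (+0.10455,-0.00656,+0.99450); SVD([r₁ r₂ r₃]) → R = UVᵀ:
  R  [+0.98382 +0.14551 +0.10455]
  R  [-0.14563 +0.98932 -0.00656]
  R  [-0.10439 -0.00877 +0.99450]
t = (+0.20015, -0.06943, +0.81851) m
tr R = 2.967632; θ = arccos((tr R − 1)/2) = 0.180154 rad = 10.322°
axis k = ((R−Rᵀ)₃₂, (R−Rᵀ)₁₃, (R−Rᵀ)₂₁) / (2 sinθ) = (-0.006182, +0.583059, -0.812406)
rvec = θ·k = (-0.001114, +0.105040, -0.146358)

rvec=(-0.0011, 0.1050, -0.1464) tvec=(0.2001, -0.0694, 0.8185)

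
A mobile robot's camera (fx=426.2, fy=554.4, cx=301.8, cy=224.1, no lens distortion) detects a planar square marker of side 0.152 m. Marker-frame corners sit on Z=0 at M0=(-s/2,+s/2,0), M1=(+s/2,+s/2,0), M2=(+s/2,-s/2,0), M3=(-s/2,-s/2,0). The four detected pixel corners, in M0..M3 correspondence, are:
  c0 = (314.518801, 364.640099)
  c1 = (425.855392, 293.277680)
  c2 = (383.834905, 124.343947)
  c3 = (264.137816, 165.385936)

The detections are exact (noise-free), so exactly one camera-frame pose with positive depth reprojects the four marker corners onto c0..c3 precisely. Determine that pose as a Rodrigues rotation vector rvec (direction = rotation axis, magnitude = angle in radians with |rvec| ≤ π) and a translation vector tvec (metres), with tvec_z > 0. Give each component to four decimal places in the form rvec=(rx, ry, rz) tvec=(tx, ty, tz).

Intrinsics K: fx=426.2, fy=554.4, cx=301.8, cy=224.1
Marker side s = 0.152 m; corners in marker frame (Z=0):
  M0 = (-0.0760, +0.0760, 0)
  M1 = (+0.0760, +0.0760, 0)
  M2 = (+0.0760, -0.0760, 0)
  M3 = (-0.0760, -0.0760, 0)
Detected image corners:
  c0 = (314.518801, 364.640099) px
  c1 = (425.855392, 293.277680) px
  c2 = (383.834905, 124.343947) px
  c3 = (264.137816, 165.385936) px
Planar DLT: solve 8×8 A·h = b for H (H[2,2]=1):
  H  [+1140.02824 +314.89651 +351.96119]
  H  [-110.57487 +1211.87543 +234.83964]
  H  [+1.09520 +0.03813 +1.00000]
B = K⁻¹H; ‖b₁‖=2.284578, ‖b₂‖=2.284578; λ = 2/(‖b₁‖+‖b₂‖) = 0.437718, sign → tz>0 ⇒ λ=+0.437718
r₁ = λ·B[:,0] = (+0.83137,-0.28108,+0.47939); r₂ = λ·B[:,1] = (+0.31159,+0.95007,+0.01669)
r₃ = r₁×r₂ = (-0.46014,+0.13550,+0.87744); SVD([r₁ r₂ r₃]) → R = UVᵀ:
  R  [+0.83137 +0.31159 -0.46014]
  R  [-0.28108 +0.95007 +0.13550]
  R  [+0.47939 +0.01669 +0.87744]
t = (+0.05152, +0.00848, +0.43772) m
tr R = 2.658888; θ = arccos((tr R − 1)/2) = 0.592684 rad = 33.958°
axis k = ((R−Rᵀ)₃₂, (R−Rᵀ)₁₃, (R−Rᵀ)₂₁) / (2 sinθ) = (-0.106346, -0.840984, -0.530505)
rvec = θ·k = (-0.063030, -0.498438, -0.314422)

rvec=(-0.0630, -0.4984, -0.3144) tvec=(0.0515, 0.0085, 0.4377)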